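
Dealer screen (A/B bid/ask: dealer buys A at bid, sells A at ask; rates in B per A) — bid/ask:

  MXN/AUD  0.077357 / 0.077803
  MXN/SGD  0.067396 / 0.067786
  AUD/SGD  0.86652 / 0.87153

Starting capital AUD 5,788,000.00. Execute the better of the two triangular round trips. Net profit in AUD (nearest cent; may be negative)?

Net result: AUD -35,137.95 (no profitable arbitrage after spreads)

Best loop AUD → MXN → SGD → AUD:
AUD 5,788,000.00 ÷ 0.077803 (buy MXN at ask) = MXN 74,393,018.26
MXN 74,393,018.26 × 0.067396 (sell MXN at bid) = SGD 5,013,791.86
SGD 5,013,791.86 ÷ 0.87153 (buy AUD at ask) = AUD 5,752,862.05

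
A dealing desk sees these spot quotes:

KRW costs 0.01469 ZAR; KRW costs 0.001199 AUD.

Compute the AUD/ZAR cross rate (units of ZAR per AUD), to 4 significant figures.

AUD/ZAR = 12.25

1 AUD ÷ 0.001199 = 834.028 KRW
834.028 KRW × 0.01469 = 12.2519 ZAR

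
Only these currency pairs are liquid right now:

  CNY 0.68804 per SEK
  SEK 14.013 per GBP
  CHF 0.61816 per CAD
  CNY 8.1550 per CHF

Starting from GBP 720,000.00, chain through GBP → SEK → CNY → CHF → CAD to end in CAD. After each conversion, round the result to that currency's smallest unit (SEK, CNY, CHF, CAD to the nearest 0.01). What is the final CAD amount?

CAD 1,377,058.66

GBP 720,000.00 × 14.013 = SEK 10,089,360.00
SEK 10,089,360.00 × 0.68804 = CNY 6,941,883.25
CNY 6,941,883.25 ÷ 8.1550 = CHF 851,242.58
CHF 851,242.58 ÷ 0.61816 = CAD 1,377,058.66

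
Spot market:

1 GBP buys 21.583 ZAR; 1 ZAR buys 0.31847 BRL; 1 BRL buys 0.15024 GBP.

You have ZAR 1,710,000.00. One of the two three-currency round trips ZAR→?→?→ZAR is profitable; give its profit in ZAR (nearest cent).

Profit: ZAR 55,883.40

Profitable loop is ZAR → BRL → GBP → ZAR:
ZAR 1,710,000.00 × 0.31847 = BRL 544,583.70
BRL 544,583.70 × 0.15024 = GBP 81,818.26
GBP 81,818.26 × 21.583 = ZAR 1,765,883.40
Profit = ZAR 1,765,883.40 − ZAR 1,710,000.00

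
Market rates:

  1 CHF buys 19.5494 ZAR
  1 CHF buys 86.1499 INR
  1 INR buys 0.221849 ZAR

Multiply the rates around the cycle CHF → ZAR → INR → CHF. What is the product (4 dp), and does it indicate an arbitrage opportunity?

1.0229 (arbitrage exists)

Around CHF → ZAR → INR → CHF: 1 × 19.5494 ÷ 0.221849 ÷ 86.1499 = 1.022872
Product > 1; profitable direction is CHF → ZAR → INR → CHF.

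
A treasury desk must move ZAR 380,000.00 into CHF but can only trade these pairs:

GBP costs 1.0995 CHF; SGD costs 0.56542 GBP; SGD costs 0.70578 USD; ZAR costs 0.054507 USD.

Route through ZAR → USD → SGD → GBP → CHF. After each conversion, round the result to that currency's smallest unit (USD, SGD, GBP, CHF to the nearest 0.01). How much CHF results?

CHF 18,244.54

ZAR 380,000.00 × 0.054507 = USD 20,712.66
USD 20,712.66 ÷ 0.70578 = SGD 29,347.19
SGD 29,347.19 × 0.56542 = GBP 16,593.49
GBP 16,593.49 × 1.0995 = CHF 18,244.54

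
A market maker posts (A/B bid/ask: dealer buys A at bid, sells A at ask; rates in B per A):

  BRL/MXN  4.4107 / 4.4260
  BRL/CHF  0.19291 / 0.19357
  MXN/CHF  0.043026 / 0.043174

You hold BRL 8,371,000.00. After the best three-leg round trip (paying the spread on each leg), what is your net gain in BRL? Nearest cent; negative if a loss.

Best loop BRL → CHF → MXN → BRL:
BRL 8,371,000.00 × 0.19291 (sell BRL at bid) = CHF 1,614,849.61
CHF 1,614,849.61 ÷ 0.043174 (buy MXN at ask) = MXN 37,403,289.25
MXN 37,403,289.25 ÷ 4.4260 (buy BRL at ask) = BRL 8,450,810.95

Net profit: BRL 79,810.95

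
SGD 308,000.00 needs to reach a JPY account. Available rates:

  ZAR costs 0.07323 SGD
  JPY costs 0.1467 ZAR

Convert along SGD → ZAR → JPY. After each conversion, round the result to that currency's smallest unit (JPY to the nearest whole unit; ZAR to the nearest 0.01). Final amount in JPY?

JPY 28,670,256

SGD 308,000.00 ÷ 0.07323 = ZAR 4,205,926.53
ZAR 4,205,926.53 ÷ 0.1467 = JPY 28,670,256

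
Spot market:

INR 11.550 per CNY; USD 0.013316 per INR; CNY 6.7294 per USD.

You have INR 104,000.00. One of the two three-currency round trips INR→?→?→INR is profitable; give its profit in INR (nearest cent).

Profitable loop is INR → USD → CNY → INR:
INR 104,000.00 × 0.013316 = USD 1,384.86
USD 1,384.86 × 6.7294 = CNY 9,319.30
CNY 9,319.30 × 11.550 = INR 107,637.96
Profit = INR 107,637.96 − INR 104,000.00

Profit: INR 3,637.96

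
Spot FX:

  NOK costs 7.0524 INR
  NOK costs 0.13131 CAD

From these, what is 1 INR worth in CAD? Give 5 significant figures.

INR/CAD = 0.018619

1 INR ÷ 7.0524 = 0.141796 NOK
0.141796 NOK × 0.13131 = 0.0186192 CAD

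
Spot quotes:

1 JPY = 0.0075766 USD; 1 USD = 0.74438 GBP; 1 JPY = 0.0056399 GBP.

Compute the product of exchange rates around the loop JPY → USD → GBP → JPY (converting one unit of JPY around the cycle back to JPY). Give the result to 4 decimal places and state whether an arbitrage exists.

Around JPY → USD → GBP → JPY: 1 × 0.0075766 × 0.74438 ÷ 0.0056399 = 0.999995
Product ≈ 1 (deviation 0.001%, within rounding noise).

1.0000 (no arbitrage)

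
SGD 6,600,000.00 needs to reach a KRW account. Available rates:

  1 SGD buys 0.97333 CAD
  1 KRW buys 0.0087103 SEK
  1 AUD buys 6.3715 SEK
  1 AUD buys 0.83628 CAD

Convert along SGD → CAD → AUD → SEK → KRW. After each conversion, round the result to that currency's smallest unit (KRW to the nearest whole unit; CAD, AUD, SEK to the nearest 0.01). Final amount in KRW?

SGD 6,600,000.00 × 0.97333 = CAD 6,423,978.00
CAD 6,423,978.00 ÷ 0.83628 = AUD 7,681,611.42
AUD 7,681,611.42 × 6.3715 = SEK 48,943,387.16
SEK 48,943,387.16 ÷ 0.0087103 = KRW 5,619,024,277

KRW 5,619,024,277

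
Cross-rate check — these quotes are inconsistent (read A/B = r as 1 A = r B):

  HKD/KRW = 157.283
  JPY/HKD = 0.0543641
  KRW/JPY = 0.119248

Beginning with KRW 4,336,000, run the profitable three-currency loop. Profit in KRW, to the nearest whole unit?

Profit: KRW 85,141

Profitable loop is KRW → JPY → HKD → KRW:
KRW 4,336,000 × 0.119248 = JPY 517,059
JPY 517,059 × 0.0543641 = HKD 28,109.47
HKD 28,109.47 × 157.283 = KRW 4,421,141
Profit = KRW 4,421,141 − KRW 4,336,000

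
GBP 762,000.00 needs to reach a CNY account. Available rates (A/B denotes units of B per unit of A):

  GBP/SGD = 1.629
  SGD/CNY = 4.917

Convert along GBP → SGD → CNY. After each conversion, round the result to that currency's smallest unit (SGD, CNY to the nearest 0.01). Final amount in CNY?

CNY 6,103,462.27

GBP 762,000.00 × 1.629 = SGD 1,241,298.00
SGD 1,241,298.00 × 4.917 = CNY 6,103,462.27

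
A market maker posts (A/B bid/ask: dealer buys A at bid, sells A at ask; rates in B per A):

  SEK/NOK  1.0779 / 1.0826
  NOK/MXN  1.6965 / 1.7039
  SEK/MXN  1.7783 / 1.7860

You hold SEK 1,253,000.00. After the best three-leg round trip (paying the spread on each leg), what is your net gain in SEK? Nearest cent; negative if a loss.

Best loop SEK → NOK → MXN → SEK:
SEK 1,253,000.00 × 1.0779 (sell SEK at bid) = NOK 1,350,608.70
NOK 1,350,608.70 × 1.6965 (sell NOK at bid) = MXN 2,291,307.66
MXN 2,291,307.66 ÷ 1.7860 (buy SEK at ask) = SEK 1,282,927.02

Net profit: SEK 29,927.02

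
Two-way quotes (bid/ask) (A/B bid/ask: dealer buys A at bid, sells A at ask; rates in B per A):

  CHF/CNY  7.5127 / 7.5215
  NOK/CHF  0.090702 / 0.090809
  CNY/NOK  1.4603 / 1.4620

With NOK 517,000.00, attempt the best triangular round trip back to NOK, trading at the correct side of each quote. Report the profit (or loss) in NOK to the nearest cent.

Best loop NOK → CNY → CHF → NOK:
NOK 517,000.00 ÷ 1.4620 (buy CNY at ask) = CNY 353,625.17
CNY 353,625.17 ÷ 7.5215 (buy CHF at ask) = CHF 47,015.25
CHF 47,015.25 ÷ 0.090809 (buy NOK at ask) = NOK 517,737.73

Net profit: NOK 737.73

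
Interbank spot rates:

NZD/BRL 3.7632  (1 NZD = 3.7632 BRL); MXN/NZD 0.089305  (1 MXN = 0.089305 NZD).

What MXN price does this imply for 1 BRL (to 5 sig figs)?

1 BRL ÷ 3.7632 = 0.265731 NZD
0.265731 NZD ÷ 0.089305 = 2.97555 MXN

BRL/MXN = 2.9755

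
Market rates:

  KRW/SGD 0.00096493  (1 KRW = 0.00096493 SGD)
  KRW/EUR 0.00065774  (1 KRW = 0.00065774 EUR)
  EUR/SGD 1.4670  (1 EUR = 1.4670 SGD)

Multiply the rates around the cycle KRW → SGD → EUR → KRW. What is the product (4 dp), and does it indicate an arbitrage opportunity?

1.0000 (no arbitrage)

Around KRW → SGD → EUR → KRW: 1 × 0.00096493 ÷ 1.4670 ÷ 0.00065774 = 1.000026
Product ≈ 1 (deviation 0.003%, within rounding noise).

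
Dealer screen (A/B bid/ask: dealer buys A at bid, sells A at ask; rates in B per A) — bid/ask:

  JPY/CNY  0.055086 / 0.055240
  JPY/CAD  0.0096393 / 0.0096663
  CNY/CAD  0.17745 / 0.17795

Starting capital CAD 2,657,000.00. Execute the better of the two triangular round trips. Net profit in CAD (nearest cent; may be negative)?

Net profit: CAD 29,881.58

Best loop CAD → JPY → CNY → CAD:
CAD 2,657,000.00 ÷ 0.0096663 (buy JPY at ask) = JPY 274,872,495
JPY 274,872,495 × 0.055086 (sell JPY at bid) = CNY 15,141,626.27
CNY 15,141,626.27 × 0.17745 (sell CNY at bid) = CAD 2,686,881.58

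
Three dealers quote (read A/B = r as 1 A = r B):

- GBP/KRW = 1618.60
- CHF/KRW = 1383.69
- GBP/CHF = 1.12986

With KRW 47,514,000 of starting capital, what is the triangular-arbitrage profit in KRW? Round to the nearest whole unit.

Profit: KRW 1,678,364

Profitable loop is KRW → CHF → GBP → KRW:
KRW 47,514,000 ÷ 1383.69 = CHF 34,338.62
CHF 34,338.62 ÷ 1.12986 = GBP 30,391.92
GBP 30,391.92 × 1618.60 = KRW 49,192,364
Profit = KRW 49,192,364 − KRW 47,514,000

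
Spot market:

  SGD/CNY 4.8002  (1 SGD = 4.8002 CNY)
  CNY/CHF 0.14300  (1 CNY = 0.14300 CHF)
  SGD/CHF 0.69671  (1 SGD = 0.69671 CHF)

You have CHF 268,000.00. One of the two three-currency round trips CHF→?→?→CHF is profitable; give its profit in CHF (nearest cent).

Profitable loop is CHF → CNY → SGD → CHF:
CHF 268,000.00 ÷ 0.14300 = CNY 1,874,125.87
CNY 1,874,125.87 ÷ 4.8002 = SGD 390,426.62
SGD 390,426.62 × 0.69671 = CHF 272,014.13
Profit = CHF 272,014.13 − CHF 268,000.00

Profit: CHF 4,014.13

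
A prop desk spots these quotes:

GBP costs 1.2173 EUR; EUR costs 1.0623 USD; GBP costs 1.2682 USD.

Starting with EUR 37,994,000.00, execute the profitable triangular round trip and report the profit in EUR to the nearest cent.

Profitable loop is EUR → USD → GBP → EUR:
EUR 37,994,000.00 × 1.0623 = USD 40,361,026.20
USD 40,361,026.20 ÷ 1.2682 = GBP 31,825,442.52
GBP 31,825,442.52 × 1.2173 = EUR 38,741,111.18
Profit = EUR 38,741,111.18 − EUR 37,994,000.00

Profit: EUR 747,111.18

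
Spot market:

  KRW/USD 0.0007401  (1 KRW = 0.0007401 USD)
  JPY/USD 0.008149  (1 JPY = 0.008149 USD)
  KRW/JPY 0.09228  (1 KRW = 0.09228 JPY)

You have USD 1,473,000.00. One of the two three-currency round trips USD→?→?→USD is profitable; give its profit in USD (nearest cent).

Profit: USD 23,663.77

Profitable loop is USD → KRW → JPY → USD:
USD 1,473,000.00 ÷ 0.0007401 = KRW 1,990,271,585
KRW 1,990,271,585 × 0.09228 = JPY 183,662,262
JPY 183,662,262 × 0.008149 = USD 1,496,663.77
Profit = USD 1,496,663.77 − USD 1,473,000.00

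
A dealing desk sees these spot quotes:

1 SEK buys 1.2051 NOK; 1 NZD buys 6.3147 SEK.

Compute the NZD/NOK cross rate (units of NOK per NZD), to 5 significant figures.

NZD/NOK = 7.6098

1 NZD × 6.3147 = 6.3147 SEK
6.3147 SEK × 1.2051 = 7.60984 NOK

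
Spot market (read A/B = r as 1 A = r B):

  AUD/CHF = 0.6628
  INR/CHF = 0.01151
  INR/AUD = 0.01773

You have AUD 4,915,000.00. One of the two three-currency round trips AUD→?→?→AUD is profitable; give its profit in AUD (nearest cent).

Profitable loop is AUD → CHF → INR → AUD:
AUD 4,915,000.00 × 0.6628 = CHF 3,257,662.00
CHF 3,257,662.00 ÷ 0.01151 = INR 283,028,844.48
INR 283,028,844.48 × 0.01773 = AUD 5,018,101.41
Profit = AUD 5,018,101.41 − AUD 4,915,000.00

Profit: AUD 103,101.41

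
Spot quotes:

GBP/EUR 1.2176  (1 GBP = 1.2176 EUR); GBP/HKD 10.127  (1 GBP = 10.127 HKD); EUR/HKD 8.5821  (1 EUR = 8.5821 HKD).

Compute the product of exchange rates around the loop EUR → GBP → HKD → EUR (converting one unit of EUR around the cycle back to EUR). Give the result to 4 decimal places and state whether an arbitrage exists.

0.9691 (arbitrage exists)

Around EUR → GBP → HKD → EUR: 1 ÷ 1.2176 × 10.127 ÷ 8.5821 = 0.969131
Product < 1; profitable direction is EUR → HKD → GBP → EUR.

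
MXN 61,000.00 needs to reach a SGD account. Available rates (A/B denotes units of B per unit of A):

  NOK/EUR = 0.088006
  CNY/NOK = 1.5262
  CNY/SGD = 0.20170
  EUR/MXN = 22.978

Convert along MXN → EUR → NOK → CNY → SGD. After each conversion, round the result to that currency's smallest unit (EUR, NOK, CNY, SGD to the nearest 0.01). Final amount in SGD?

MXN 61,000.00 ÷ 22.978 = EUR 2,654.71
EUR 2,654.71 ÷ 0.088006 = NOK 30,165.10
NOK 30,165.10 ÷ 1.5262 = CNY 19,764.84
CNY 19,764.84 × 0.20170 = SGD 3,986.57

SGD 3,986.57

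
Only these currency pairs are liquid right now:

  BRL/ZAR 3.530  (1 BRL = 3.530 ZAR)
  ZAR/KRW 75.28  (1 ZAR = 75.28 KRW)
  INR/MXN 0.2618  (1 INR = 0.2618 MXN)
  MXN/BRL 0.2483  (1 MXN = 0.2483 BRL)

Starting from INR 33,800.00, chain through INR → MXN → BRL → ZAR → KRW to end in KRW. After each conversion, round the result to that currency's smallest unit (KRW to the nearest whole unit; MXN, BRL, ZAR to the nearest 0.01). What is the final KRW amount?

KRW 583,872

INR 33,800.00 × 0.2618 = MXN 8,848.84
MXN 8,848.84 × 0.2483 = BRL 2,197.17
BRL 2,197.17 × 3.530 = ZAR 7,756.01
ZAR 7,756.01 × 75.28 = KRW 583,872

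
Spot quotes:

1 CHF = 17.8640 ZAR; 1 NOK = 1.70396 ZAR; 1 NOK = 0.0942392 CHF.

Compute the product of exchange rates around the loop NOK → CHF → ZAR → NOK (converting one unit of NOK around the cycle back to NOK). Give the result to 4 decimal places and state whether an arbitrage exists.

Around NOK → CHF → ZAR → NOK: 1 × 0.0942392 × 17.8640 ÷ 1.70396 = 0.987986
Product < 1; profitable direction is NOK → ZAR → CHF → NOK.

0.9880 (arbitrage exists)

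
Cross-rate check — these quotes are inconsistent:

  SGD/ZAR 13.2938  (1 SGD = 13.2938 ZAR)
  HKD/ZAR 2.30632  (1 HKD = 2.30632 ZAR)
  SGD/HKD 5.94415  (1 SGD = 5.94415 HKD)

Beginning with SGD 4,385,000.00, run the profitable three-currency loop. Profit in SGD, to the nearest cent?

Profitable loop is SGD → HKD → ZAR → SGD:
SGD 4,385,000.00 × 5.94415 = HKD 26,065,097.75
HKD 26,065,097.75 × 2.30632 = ZAR 60,114,456.24
ZAR 60,114,456.24 ÷ 13.2938 = SGD 4,521,991.92
Profit = SGD 4,521,991.92 − SGD 4,385,000.00

Profit: SGD 136,991.92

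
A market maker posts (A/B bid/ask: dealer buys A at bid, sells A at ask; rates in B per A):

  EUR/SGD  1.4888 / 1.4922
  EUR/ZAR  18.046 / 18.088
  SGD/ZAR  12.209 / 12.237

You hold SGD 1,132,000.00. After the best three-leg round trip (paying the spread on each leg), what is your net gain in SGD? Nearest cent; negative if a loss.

Net profit: SGD 5,554.81

Best loop SGD → ZAR → EUR → SGD:
SGD 1,132,000.00 × 12.209 (sell SGD at bid) = ZAR 13,820,588.00
ZAR 13,820,588.00 ÷ 18.088 (buy EUR at ask) = EUR 764,074.97
EUR 764,074.97 × 1.4888 (sell EUR at bid) = SGD 1,137,554.81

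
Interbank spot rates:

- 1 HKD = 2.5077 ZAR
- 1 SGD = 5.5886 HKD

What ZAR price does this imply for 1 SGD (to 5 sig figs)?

1 SGD × 5.5886 = 5.5886 HKD
5.5886 HKD × 2.5077 = 14.0145 ZAR

SGD/ZAR = 14.015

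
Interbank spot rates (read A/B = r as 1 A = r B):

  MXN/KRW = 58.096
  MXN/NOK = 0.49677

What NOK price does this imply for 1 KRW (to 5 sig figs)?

KRW/NOK = 0.0085508

1 KRW ÷ 58.096 = 0.0172129 MXN
0.0172129 MXN × 0.49677 = 0.00855085 NOK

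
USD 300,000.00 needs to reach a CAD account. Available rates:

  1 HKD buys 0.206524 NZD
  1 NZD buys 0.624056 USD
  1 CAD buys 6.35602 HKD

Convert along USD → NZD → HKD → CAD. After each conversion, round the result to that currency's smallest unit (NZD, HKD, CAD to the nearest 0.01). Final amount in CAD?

USD 300,000.00 ÷ 0.624056 = NZD 480,726.09
NZD 480,726.09 ÷ 0.206524 = HKD 2,327,700.85
HKD 2,327,700.85 ÷ 6.35602 = CAD 366,219.88

CAD 366,219.88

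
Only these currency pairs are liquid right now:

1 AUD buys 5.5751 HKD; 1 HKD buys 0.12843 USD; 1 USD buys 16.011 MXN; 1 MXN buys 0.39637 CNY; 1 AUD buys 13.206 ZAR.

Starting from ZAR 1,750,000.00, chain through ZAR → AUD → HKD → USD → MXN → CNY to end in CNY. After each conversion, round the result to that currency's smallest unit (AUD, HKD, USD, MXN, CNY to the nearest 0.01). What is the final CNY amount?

ZAR 1,750,000.00 ÷ 13.206 = AUD 132,515.52
AUD 132,515.52 × 5.5751 = HKD 738,787.28
HKD 738,787.28 × 0.12843 = USD 94,882.45
USD 94,882.45 × 16.011 = MXN 1,519,162.91
MXN 1,519,162.91 × 0.39637 = CNY 602,150.60

CNY 602,150.60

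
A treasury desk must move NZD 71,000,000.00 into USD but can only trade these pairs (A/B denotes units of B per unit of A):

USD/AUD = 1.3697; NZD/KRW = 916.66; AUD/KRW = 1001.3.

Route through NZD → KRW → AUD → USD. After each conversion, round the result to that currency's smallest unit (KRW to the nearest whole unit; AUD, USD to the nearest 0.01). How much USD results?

USD 47,454,451.43

NZD 71,000,000.00 × 916.66 = KRW 65,082,860,000
KRW 65,082,860,000 ÷ 1001.3 = AUD 64,998,362.13
AUD 64,998,362.13 ÷ 1.3697 = USD 47,454,451.43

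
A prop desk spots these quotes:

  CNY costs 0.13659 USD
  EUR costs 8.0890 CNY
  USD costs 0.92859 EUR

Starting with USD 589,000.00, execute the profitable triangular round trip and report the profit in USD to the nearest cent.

Profit: USD 15,300.62

Profitable loop is USD → EUR → CNY → USD:
USD 589,000.00 × 0.92859 = EUR 546,939.51
EUR 546,939.51 × 8.0890 = CNY 4,424,193.70
CNY 4,424,193.70 × 0.13659 = USD 604,300.62
Profit = USD 604,300.62 − USD 589,000.00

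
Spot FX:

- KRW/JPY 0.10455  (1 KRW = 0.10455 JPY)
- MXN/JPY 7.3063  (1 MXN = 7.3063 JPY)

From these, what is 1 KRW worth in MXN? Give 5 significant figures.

1 KRW × 0.10455 = 0.10455 JPY
0.10455 JPY ÷ 7.3063 = 0.0143096 MXN

KRW/MXN = 0.014310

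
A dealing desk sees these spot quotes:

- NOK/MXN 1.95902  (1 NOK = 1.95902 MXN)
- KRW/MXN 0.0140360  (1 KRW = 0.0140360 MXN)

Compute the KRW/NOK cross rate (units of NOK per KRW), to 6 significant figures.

KRW/NOK = 0.00716481

1 KRW × 0.0140360 = 0.014036 MXN
0.014036 MXN ÷ 1.95902 = 0.00716481 NOK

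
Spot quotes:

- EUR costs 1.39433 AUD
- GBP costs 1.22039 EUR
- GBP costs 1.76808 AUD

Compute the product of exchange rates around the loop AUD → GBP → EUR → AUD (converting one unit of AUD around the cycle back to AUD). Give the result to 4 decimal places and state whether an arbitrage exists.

0.9624 (arbitrage exists)

Around AUD → GBP → EUR → AUD: 1 ÷ 1.76808 × 1.22039 × 1.39433 = 0.962415
Product < 1; profitable direction is AUD → EUR → GBP → AUD.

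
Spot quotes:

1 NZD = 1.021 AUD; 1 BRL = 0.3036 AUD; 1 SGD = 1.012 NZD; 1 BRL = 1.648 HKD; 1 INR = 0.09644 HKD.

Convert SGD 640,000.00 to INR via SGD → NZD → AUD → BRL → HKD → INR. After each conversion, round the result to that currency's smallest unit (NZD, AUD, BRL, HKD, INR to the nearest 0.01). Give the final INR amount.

SGD 640,000.00 × 1.012 = NZD 647,680.00
NZD 647,680.00 × 1.021 = AUD 661,281.28
AUD 661,281.28 ÷ 0.3036 = BRL 2,178,133.33
BRL 2,178,133.33 × 1.648 = HKD 3,589,563.73
HKD 3,589,563.73 ÷ 0.09644 = INR 37,220,694.01

INR 37,220,694.01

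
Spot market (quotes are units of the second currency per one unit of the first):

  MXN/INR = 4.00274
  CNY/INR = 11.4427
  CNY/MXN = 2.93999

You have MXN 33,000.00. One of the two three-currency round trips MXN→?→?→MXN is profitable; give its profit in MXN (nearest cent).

Profitable loop is MXN → INR → CNY → MXN:
MXN 33,000.00 × 4.00274 = INR 132,090.42
INR 132,090.42 ÷ 11.4427 = CNY 11,543.64
CNY 11,543.64 × 2.93999 = MXN 33,938.19
Profit = MXN 33,938.19 − MXN 33,000.00

Profit: MXN 938.19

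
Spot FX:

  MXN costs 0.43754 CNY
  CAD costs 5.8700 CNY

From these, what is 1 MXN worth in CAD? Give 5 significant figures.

1 MXN × 0.43754 = 0.43754 CNY
0.43754 CNY ÷ 5.8700 = 0.0745383 CAD

MXN/CAD = 0.074538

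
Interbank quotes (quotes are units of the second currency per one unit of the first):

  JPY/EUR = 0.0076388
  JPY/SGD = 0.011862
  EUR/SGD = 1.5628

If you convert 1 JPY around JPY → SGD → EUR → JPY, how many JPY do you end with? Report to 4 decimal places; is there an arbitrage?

0.9936 (arbitrage exists)

Around JPY → SGD → EUR → JPY: 1 × 0.011862 ÷ 1.5628 ÷ 0.0076388 = 0.993641
Product < 1; profitable direction is JPY → EUR → SGD → JPY.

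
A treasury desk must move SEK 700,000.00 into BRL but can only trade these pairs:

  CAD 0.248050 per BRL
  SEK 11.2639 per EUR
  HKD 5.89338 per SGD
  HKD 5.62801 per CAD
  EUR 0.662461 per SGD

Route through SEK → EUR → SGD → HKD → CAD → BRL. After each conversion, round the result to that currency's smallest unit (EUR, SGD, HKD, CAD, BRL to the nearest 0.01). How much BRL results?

BRL 396,021.97

SEK 700,000.00 ÷ 11.2639 = EUR 62,145.44
EUR 62,145.44 ÷ 0.662461 = SGD 93,809.96
SGD 93,809.96 × 5.89338 = HKD 552,857.74
HKD 552,857.74 ÷ 5.62801 = CAD 98,233.25
CAD 98,233.25 ÷ 0.248050 = BRL 396,021.97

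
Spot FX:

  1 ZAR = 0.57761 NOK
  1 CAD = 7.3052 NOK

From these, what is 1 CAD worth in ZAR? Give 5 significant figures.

CAD/ZAR = 12.647

1 CAD × 7.3052 = 7.3052 NOK
7.3052 NOK ÷ 0.57761 = 12.6473 ZAR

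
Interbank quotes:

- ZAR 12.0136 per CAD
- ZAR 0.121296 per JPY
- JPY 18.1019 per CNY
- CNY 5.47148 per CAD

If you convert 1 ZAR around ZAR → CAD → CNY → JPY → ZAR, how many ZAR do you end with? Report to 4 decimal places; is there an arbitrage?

Around ZAR → CAD → CNY → JPY → ZAR: 1 ÷ 12.0136 × 5.47148 × 18.1019 × 0.121296 = 1.000005
Product ≈ 1 (deviation 0.001%, within rounding noise).

1.0000 (no arbitrage)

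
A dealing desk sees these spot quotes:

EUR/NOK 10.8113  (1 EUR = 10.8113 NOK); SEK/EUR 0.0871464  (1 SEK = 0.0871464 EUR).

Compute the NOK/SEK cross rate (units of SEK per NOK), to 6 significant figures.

1 NOK ÷ 10.8113 = 0.0924958 EUR
0.0924958 EUR ÷ 0.0871464 = 1.06138 SEK

NOK/SEK = 1.06138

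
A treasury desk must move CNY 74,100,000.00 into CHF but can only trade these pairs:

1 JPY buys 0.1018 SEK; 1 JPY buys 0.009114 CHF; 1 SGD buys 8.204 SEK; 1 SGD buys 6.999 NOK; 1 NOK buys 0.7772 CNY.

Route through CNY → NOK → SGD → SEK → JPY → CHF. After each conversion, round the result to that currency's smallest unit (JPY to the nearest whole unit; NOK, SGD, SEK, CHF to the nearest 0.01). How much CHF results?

CNY 74,100,000.00 ÷ 0.7772 = NOK 95,342,254.25
NOK 95,342,254.25 ÷ 6.999 = SGD 13,622,268.07
SGD 13,622,268.07 × 8.204 = SEK 111,757,087.25
SEK 111,757,087.25 ÷ 0.1018 = JPY 1,097,810,287
JPY 1,097,810,287 × 0.009114 = CHF 10,005,442.96

CHF 10,005,442.96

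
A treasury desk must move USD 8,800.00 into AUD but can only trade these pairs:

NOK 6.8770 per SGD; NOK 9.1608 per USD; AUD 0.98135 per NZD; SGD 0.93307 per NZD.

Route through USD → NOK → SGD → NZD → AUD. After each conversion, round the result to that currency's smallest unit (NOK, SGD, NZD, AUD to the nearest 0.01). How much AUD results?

USD 8,800.00 × 9.1608 = NOK 80,615.04
NOK 80,615.04 ÷ 6.8770 = SGD 11,722.41
SGD 11,722.41 ÷ 0.93307 = NZD 12,563.27
NZD 12,563.27 × 0.98135 = AUD 12,328.97

AUD 12,328.97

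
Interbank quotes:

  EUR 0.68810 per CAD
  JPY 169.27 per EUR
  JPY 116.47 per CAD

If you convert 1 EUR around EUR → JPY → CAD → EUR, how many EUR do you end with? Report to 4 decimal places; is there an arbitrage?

Around EUR → JPY → CAD → EUR: 1 × 169.27 ÷ 116.47 × 0.68810 = 1.000040
Product ≈ 1 (deviation 0.004%, within rounding noise).

1.0000 (no arbitrage)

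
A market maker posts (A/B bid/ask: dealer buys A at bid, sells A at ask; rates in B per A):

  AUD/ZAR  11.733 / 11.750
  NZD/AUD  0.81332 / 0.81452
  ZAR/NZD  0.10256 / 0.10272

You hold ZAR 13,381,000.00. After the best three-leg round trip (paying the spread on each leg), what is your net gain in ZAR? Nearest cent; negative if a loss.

Net profit: ZAR 230,122.44

Best loop ZAR → AUD → NZD → ZAR:
ZAR 13,381,000.00 ÷ 11.750 (buy AUD at ask) = AUD 1,138,808.51
AUD 1,138,808.51 ÷ 0.81452 (buy NZD at ask) = NZD 1,398,134.50
NZD 1,398,134.50 ÷ 0.10272 (buy ZAR at ask) = ZAR 13,611,122.44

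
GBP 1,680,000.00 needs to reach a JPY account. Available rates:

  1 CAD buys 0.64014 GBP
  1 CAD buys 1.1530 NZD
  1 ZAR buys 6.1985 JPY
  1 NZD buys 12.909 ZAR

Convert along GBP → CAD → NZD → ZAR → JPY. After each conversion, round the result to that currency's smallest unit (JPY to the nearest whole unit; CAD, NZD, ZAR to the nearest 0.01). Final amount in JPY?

GBP 1,680,000.00 ÷ 0.64014 = CAD 2,624,425.91
CAD 2,624,425.91 × 1.1530 = NZD 3,025,963.07
NZD 3,025,963.07 × 12.909 = ZAR 39,062,157.27
ZAR 39,062,157.27 × 6.1985 = JPY 242,126,782

JPY 242,126,782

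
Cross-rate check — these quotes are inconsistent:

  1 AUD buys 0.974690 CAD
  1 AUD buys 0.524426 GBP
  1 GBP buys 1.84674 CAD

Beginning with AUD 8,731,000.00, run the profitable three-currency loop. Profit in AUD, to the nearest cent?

Profit: AUD 55,998.00

Profitable loop is AUD → CAD → GBP → AUD:
AUD 8,731,000.00 × 0.974690 = CAD 8,510,018.39
CAD 8,510,018.39 ÷ 1.84674 = GBP 4,608,130.21
GBP 4,608,130.21 ÷ 0.524426 = AUD 8,786,998.00
Profit = AUD 8,786,998.00 − AUD 8,731,000.00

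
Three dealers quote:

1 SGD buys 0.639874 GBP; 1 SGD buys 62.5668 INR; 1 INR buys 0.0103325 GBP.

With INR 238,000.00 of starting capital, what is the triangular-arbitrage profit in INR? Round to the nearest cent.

Profit: INR 2,453.91

Profitable loop is INR → GBP → SGD → INR:
INR 238,000.00 × 0.0103325 = GBP 2,459.13
GBP 2,459.13 ÷ 0.639874 = SGD 3,843.16
SGD 3,843.16 × 62.5668 = INR 240,453.91
Profit = INR 240,453.91 − INR 238,000.00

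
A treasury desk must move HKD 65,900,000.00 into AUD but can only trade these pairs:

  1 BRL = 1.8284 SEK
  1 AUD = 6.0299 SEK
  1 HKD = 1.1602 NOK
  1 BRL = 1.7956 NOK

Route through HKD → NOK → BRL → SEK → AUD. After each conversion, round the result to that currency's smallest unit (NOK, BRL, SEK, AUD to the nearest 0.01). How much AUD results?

AUD 12,911,294.34

HKD 65,900,000.00 × 1.1602 = NOK 76,457,180.00
NOK 76,457,180.00 ÷ 1.7956 = BRL 42,580,296.28
BRL 42,580,296.28 × 1.8284 = SEK 77,853,813.72
SEK 77,853,813.72 ÷ 6.0299 = AUD 12,911,294.34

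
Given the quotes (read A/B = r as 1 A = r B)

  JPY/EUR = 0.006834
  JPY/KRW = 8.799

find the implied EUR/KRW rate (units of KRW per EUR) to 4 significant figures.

1 EUR ÷ 0.006834 = 146.327 JPY
146.327 JPY × 8.799 = 1287.53 KRW

EUR/KRW = 1288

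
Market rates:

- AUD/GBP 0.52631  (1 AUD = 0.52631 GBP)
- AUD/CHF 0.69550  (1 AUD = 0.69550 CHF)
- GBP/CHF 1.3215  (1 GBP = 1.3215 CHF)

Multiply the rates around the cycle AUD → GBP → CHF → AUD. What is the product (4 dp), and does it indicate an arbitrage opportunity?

1.0000 (no arbitrage)

Around AUD → GBP → CHF → AUD: 1 × 0.52631 × 1.3215 ÷ 0.69550 = 1.000027
Product ≈ 1 (deviation 0.003%, within rounding noise).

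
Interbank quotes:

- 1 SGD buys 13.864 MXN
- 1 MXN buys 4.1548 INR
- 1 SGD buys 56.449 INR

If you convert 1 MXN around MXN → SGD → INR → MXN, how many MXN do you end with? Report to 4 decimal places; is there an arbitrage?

0.9800 (arbitrage exists)

Around MXN → SGD → INR → MXN: 1 ÷ 13.864 × 56.449 ÷ 4.1548 = 0.979981
Product < 1; profitable direction is MXN → INR → SGD → MXN.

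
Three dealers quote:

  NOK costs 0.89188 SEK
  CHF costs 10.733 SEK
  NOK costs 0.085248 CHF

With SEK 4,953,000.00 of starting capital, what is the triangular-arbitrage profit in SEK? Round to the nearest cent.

Profit: SEK 128,211.02

Profitable loop is SEK → NOK → CHF → SEK:
SEK 4,953,000.00 ÷ 0.89188 = NOK 5,553,437.68
NOK 5,553,437.68 × 0.085248 = CHF 473,419.46
CHF 473,419.46 × 10.733 = SEK 5,081,211.02
Profit = SEK 5,081,211.02 − SEK 4,953,000.00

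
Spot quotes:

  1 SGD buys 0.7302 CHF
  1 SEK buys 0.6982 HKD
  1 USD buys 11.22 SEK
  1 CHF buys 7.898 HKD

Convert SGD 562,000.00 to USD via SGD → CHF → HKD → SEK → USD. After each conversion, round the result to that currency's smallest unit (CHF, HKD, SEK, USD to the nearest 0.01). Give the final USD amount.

SGD 562,000.00 × 0.7302 = CHF 410,372.40
CHF 410,372.40 × 7.898 = HKD 3,241,121.22
HKD 3,241,121.22 ÷ 0.6982 = SEK 4,642,110.03
SEK 4,642,110.03 ÷ 11.22 = USD 413,735.30

USD 413,735.30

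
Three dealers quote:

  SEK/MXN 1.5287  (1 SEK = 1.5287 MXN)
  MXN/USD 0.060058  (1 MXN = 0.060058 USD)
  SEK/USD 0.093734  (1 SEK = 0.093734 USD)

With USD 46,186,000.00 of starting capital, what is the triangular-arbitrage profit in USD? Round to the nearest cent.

Profitable loop is USD → MXN → SEK → USD:
USD 46,186,000.00 ÷ 0.060058 = MXN 769,023,277.50
MXN 769,023,277.50 ÷ 1.5287 = SEK 503,057,027.21
SEK 503,057,027.21 × 0.093734 = USD 47,153,547.39
Profit = USD 47,153,547.39 − USD 46,186,000.00

Profit: USD 967,547.39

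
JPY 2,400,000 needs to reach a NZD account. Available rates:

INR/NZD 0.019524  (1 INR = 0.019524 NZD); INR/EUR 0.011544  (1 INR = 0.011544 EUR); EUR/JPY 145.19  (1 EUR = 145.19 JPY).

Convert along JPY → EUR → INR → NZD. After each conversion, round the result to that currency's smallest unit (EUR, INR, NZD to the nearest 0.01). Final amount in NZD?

JPY 2,400,000 ÷ 145.19 = EUR 16,530.06
EUR 16,530.06 ÷ 0.011544 = INR 1,431,917.88
INR 1,431,917.88 × 0.019524 = NZD 27,956.76

NZD 27,956.76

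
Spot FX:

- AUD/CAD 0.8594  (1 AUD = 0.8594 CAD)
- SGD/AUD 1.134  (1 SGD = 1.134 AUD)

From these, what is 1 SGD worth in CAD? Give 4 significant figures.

1 SGD × 1.134 = 1.134 AUD
1.134 AUD × 0.8594 = 0.97456 CAD

SGD/CAD = 0.9746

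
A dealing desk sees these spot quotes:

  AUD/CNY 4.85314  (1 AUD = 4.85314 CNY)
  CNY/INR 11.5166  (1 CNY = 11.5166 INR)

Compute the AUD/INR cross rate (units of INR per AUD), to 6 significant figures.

1 AUD × 4.85314 = 4.85314 CNY
4.85314 CNY × 11.5166 = 55.8917 INR

AUD/INR = 55.8917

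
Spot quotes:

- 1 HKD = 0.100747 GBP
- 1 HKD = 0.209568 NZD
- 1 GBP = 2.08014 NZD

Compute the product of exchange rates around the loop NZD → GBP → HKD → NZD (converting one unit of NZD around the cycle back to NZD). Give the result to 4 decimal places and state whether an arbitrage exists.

1.0000 (no arbitrage)

Around NZD → GBP → HKD → NZD: 1 ÷ 2.08014 ÷ 0.100747 × 0.209568 = 1.000001
Product ≈ 1 (deviation 0.000%, within rounding noise).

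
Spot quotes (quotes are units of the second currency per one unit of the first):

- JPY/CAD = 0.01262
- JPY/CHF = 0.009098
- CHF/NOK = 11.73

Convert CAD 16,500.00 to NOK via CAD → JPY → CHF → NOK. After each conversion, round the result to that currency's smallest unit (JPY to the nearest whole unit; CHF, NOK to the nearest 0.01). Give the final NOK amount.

CAD 16,500.00 ÷ 0.01262 = JPY 1,307,448
JPY 1,307,448 × 0.009098 = CHF 11,895.16
CHF 11,895.16 × 11.73 = NOK 139,530.23

NOK 139,530.23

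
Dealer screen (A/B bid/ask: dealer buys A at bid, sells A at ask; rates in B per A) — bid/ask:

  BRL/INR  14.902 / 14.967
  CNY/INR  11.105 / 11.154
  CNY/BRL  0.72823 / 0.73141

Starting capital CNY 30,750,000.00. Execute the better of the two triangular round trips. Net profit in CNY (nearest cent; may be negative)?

Best loop CNY → INR → BRL → CNY:
CNY 30,750,000.00 × 11.105 (sell CNY at bid) = INR 341,478,750.00
INR 341,478,750.00 ÷ 14.967 (buy BRL at ask) = BRL 22,815,443.98
BRL 22,815,443.98 ÷ 0.73141 (buy CNY at ask) = CNY 31,193,781.84

Net profit: CNY 443,781.84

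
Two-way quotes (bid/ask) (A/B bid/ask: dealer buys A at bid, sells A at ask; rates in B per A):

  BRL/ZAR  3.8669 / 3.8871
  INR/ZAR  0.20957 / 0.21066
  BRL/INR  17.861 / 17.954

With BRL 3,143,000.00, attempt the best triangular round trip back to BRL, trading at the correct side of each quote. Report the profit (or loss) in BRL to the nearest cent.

Net profit: BRL 70,394.32

Best loop BRL → ZAR → INR → BRL:
BRL 3,143,000.00 × 3.8669 (sell BRL at bid) = ZAR 12,153,666.70
ZAR 12,153,666.70 ÷ 0.21066 (buy INR at ask) = INR 57,693,281.59
INR 57,693,281.59 ÷ 17.954 (buy BRL at ask) = BRL 3,213,394.32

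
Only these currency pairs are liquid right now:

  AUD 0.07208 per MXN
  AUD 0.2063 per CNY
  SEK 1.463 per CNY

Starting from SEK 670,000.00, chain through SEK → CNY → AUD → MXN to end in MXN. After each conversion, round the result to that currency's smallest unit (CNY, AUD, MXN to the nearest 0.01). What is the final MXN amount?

SEK 670,000.00 ÷ 1.463 = CNY 457,963.09
CNY 457,963.09 × 0.2063 = AUD 94,477.79
AUD 94,477.79 ÷ 0.07208 = MXN 1,310,735.16

MXN 1,310,735.16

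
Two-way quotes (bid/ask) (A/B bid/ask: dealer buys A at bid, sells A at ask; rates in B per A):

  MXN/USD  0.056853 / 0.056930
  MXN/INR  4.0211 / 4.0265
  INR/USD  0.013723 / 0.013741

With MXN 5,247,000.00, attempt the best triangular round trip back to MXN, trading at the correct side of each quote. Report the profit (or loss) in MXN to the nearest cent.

Best loop MXN → USD → INR → MXN:
MXN 5,247,000.00 × 0.056853 (sell MXN at bid) = USD 298,307.69
USD 298,307.69 ÷ 0.013741 (buy INR at ask) = INR 21,709,314.53
INR 21,709,314.53 ÷ 4.0265 (buy MXN at ask) = MXN 5,391,609.22

Net profit: MXN 144,609.22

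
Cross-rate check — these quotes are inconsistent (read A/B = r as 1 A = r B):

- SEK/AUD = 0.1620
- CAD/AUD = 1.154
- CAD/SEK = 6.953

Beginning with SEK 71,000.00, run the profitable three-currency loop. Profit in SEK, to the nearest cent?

Profitable loop is SEK → CAD → AUD → SEK:
SEK 71,000.00 ÷ 6.953 = CAD 10,211.42
CAD 10,211.42 × 1.154 = AUD 11,783.98
AUD 11,783.98 ÷ 0.1620 = SEK 72,740.61
Profit = SEK 72,740.61 − SEK 71,000.00

Profit: SEK 1,740.61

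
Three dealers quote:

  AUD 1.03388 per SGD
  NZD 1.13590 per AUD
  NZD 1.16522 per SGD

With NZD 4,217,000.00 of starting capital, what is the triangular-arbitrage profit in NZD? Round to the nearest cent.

Profit: NZD 33,166.11

Profitable loop is NZD → SGD → AUD → NZD:
NZD 4,217,000.00 ÷ 1.16522 = SGD 3,619,059.06
SGD 3,619,059.06 × 1.03388 = AUD 3,741,672.78
AUD 3,741,672.78 × 1.13590 = NZD 4,250,166.11
Profit = NZD 4,250,166.11 − NZD 4,217,000.00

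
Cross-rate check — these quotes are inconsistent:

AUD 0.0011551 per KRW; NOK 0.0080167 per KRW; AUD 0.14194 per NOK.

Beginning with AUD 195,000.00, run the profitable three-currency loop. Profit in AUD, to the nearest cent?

Profit: AUD 2,949.21

Profitable loop is AUD → NOK → KRW → AUD:
AUD 195,000.00 ÷ 0.14194 = NOK 1,373,819.92
NOK 1,373,819.92 ÷ 0.0080167 = KRW 171,369,756
KRW 171,369,756 × 0.0011551 = AUD 197,949.21
Profit = AUD 197,949.21 − AUD 195,000.00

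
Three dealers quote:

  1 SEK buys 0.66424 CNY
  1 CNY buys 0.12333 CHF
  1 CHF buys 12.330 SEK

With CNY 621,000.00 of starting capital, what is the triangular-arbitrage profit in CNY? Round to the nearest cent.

Profitable loop is CNY → CHF → SEK → CNY:
CNY 621,000.00 × 0.12333 = CHF 76,587.93
CHF 76,587.93 × 12.330 = SEK 944,329.18
SEK 944,329.18 × 0.66424 = CNY 627,261.21
Profit = CNY 627,261.21 − CNY 621,000.00

Profit: CNY 6,261.21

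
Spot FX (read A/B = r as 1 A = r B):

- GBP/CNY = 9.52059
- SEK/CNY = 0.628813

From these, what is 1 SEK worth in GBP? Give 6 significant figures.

SEK/GBP = 0.0660477

1 SEK × 0.628813 = 0.628813 CNY
0.628813 CNY ÷ 9.52059 = 0.0660477 GBP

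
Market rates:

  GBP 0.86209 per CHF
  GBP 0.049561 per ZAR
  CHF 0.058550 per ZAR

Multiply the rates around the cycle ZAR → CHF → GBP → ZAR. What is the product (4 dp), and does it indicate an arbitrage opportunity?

1.0184 (arbitrage exists)

Around ZAR → CHF → GBP → ZAR: 1 × 0.058550 × 0.86209 ÷ 0.049561 = 1.018449
Product > 1; profitable direction is ZAR → CHF → GBP → ZAR.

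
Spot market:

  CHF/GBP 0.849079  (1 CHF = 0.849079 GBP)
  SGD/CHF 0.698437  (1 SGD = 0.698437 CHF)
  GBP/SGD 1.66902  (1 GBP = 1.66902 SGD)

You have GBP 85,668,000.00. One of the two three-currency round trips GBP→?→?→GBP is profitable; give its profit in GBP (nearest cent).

Profitable loop is GBP → CHF → SGD → GBP:
GBP 85,668,000.00 ÷ 0.849079 = CHF 100,895,205.28
CHF 100,895,205.28 ÷ 0.698437 = SGD 144,458,562.87
SGD 144,458,562.87 ÷ 1.66902 = GBP 86,552,924.99
Profit = GBP 86,552,924.99 − GBP 85,668,000.00

Profit: GBP 884,924.99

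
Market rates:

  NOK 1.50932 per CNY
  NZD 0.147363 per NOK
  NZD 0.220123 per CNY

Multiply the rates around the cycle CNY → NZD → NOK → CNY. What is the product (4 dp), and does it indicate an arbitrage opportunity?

0.9897 (arbitrage exists)

Around CNY → NZD → NOK → CNY: 1 × 0.220123 ÷ 0.147363 ÷ 1.50932 = 0.989682
Product < 1; profitable direction is CNY → NOK → NZD → CNY.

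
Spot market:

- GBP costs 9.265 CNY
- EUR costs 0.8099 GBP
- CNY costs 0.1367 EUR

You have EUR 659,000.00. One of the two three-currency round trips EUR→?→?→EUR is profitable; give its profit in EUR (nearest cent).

Profitable loop is EUR → GBP → CNY → EUR:
EUR 659,000.00 × 0.8099 = GBP 533,724.10
GBP 533,724.10 × 9.265 = CNY 4,944,953.79
CNY 4,944,953.79 × 0.1367 = EUR 675,975.18
Profit = EUR 675,975.18 − EUR 659,000.00

Profit: EUR 16,975.18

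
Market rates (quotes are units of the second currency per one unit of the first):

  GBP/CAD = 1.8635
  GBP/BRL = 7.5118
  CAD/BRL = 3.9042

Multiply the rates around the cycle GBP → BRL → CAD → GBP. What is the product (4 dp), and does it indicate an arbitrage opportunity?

1.0325 (arbitrage exists)

Around GBP → BRL → CAD → GBP: 1 × 7.5118 ÷ 3.9042 ÷ 1.8635 = 1.032482
Product > 1; profitable direction is GBP → BRL → CAD → GBP.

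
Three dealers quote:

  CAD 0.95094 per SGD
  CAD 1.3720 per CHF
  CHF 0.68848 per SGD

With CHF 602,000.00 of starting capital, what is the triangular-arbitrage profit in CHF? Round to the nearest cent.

Profit: CHF 4,044.02

Profitable loop is CHF → SGD → CAD → CHF:
CHF 602,000.00 ÷ 0.68848 = SGD 874,389.96
SGD 874,389.96 × 0.95094 = CAD 831,492.39
CAD 831,492.39 ÷ 1.3720 = CHF 606,044.02
Profit = CHF 606,044.02 − CHF 602,000.00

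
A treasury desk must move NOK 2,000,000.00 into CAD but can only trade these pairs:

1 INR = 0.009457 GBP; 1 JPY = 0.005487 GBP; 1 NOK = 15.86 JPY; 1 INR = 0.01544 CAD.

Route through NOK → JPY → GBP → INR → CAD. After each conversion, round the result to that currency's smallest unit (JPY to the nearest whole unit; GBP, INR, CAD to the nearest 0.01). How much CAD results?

NOK 2,000,000.00 × 15.86 = JPY 31,720,000
JPY 31,720,000 × 0.005487 = GBP 174,047.64
GBP 174,047.64 ÷ 0.009457 = INR 18,404,107.01
INR 18,404,107.01 × 0.01544 = CAD 284,159.41

CAD 284,159.41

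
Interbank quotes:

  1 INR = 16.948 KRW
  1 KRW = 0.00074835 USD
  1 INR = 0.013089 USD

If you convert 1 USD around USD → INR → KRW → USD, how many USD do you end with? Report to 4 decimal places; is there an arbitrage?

Around USD → INR → KRW → USD: 1 ÷ 0.013089 × 16.948 × 0.00074835 = 0.968984
Product < 1; profitable direction is USD → KRW → INR → USD.

0.9690 (arbitrage exists)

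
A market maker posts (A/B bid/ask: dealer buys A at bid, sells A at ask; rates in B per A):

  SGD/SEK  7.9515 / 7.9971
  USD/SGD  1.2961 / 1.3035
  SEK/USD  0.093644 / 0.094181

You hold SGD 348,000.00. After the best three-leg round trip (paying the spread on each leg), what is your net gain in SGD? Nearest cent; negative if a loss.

Best loop SGD → USD → SEK → SGD:
SGD 348,000.00 ÷ 1.3035 (buy USD at ask) = USD 266,973.53
USD 266,973.53 ÷ 0.094181 (buy SEK at ask) = SEK 2,834,685.69
SEK 2,834,685.69 ÷ 7.9971 (buy SGD at ask) = SGD 354,464.20

Net profit: SGD 6,464.20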